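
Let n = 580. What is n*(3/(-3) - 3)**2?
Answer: 9280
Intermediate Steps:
n*(3/(-3) - 3)**2 = 580*(3/(-3) - 3)**2 = 580*(3*(-1/3) - 3)**2 = 580*(-1 - 3)**2 = 580*(-4)**2 = 580*16 = 9280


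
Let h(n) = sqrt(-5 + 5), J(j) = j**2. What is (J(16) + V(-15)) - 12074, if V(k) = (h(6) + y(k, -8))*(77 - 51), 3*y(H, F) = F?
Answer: -35662/3 ≈ -11887.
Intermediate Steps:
y(H, F) = F/3
h(n) = 0 (h(n) = sqrt(0) = 0)
V(k) = -208/3 (V(k) = (0 + (1/3)*(-8))*(77 - 51) = (0 - 8/3)*26 = -8/3*26 = -208/3)
(J(16) + V(-15)) - 12074 = (16**2 - 208/3) - 12074 = (256 - 208/3) - 12074 = 560/3 - 12074 = -35662/3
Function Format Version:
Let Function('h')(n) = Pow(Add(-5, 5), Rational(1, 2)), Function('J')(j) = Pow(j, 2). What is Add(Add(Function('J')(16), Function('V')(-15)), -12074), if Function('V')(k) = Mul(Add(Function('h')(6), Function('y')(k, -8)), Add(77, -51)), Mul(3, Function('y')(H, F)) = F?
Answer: Rational(-35662, 3) ≈ -11887.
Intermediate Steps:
Function('y')(H, F) = Mul(Rational(1, 3), F)
Function('h')(n) = 0 (Function('h')(n) = Pow(0, Rational(1, 2)) = 0)
Function('V')(k) = Rational(-208, 3) (Function('V')(k) = Mul(Add(0, Mul(Rational(1, 3), -8)), Add(77, -51)) = Mul(Add(0, Rational(-8, 3)), 26) = Mul(Rational(-8, 3), 26) = Rational(-208, 3))
Add(Add(Function('J')(16), Function('V')(-15)), -12074) = Add(Add(Pow(16, 2), Rational(-208, 3)), -12074) = Add(Add(256, Rational(-208, 3)), -12074) = Add(Rational(560, 3), -12074) = Rational(-35662, 3)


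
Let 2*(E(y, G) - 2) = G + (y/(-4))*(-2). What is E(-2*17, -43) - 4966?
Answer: -4994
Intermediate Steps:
E(y, G) = 2 + G/2 + y/4 (E(y, G) = 2 + (G + (y/(-4))*(-2))/2 = 2 + (G + (y*(-¼))*(-2))/2 = 2 + (G - y/4*(-2))/2 = 2 + (G + y/2)/2 = 2 + (G/2 + y/4) = 2 + G/2 + y/4)
E(-2*17, -43) - 4966 = (2 + (½)*(-43) + (-2*17)/4) - 4966 = (2 - 43/2 + (¼)*(-34)) - 4966 = (2 - 43/2 - 17/2) - 4966 = -28 - 4966 = -4994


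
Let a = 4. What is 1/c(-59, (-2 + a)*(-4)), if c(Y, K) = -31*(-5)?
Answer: 1/155 ≈ 0.0064516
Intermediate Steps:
c(Y, K) = 155
1/c(-59, (-2 + a)*(-4)) = 1/155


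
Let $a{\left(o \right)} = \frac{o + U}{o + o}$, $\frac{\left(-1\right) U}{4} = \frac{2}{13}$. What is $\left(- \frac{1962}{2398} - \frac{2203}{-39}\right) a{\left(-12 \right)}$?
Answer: $\frac{489581}{16731} \approx 29.262$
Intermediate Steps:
$U = - \frac{8}{13}$ ($U = - 4 \cdot \frac{2}{13} = - 4 \cdot 2 \cdot \frac{1}{13} = \left(-4\right) \frac{2}{13} = - \frac{8}{13} \approx -0.61539$)
$a{\left(o \right)} = \frac{- \frac{8}{13} + o}{2 o}$ ($a{\left(o \right)} = \frac{o - \frac{8}{13}}{o + o} = \frac{- \frac{8}{13} + o}{2 o}$)
$\left(- \frac{1962}{2398} - \frac{2203}{-39}\right) a{\left(-12 \right)} = \left(- \frac{1962}{2398} - \frac{2203}{-39}\right) \frac{-8 + 13 \left(-12\right)}{26 \left(-12\right)} = \left(\left(-1962\right) \frac{1}{2398} - - \frac{2203}{39}\right) \frac{1}{26} \left(- \frac{1}{12}\right) \left(-8 - 156\right) = \left(- \frac{9}{11} + \frac{2203}{39}\right) \frac{1}{26} \left(- \frac{1}{12}\right) \left(-164\right) = \frac{23882}{429} \cdot \frac{41}{78} = \frac{489581}{16731}$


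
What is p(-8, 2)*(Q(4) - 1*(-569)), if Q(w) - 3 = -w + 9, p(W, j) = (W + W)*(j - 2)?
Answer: 0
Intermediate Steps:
p(W, j) = 2*W*(-2 + j) (p(W, j) = (2*W)*(-2 + j) = 2*W*(-2 + j))
Q(w) = 12 - w (Q(w) = 3 + (-w + 9) = 3 + (9 - w) = 12 - w)
p(-8, 2)*(Q(4) - 1*(-569)) = (2*(-8)*(-2 + 2))*((12 - 1*4) - 1*(-569)) = (2*(-8)*0)*((12 - 4) + 569) = 0*(8 + 569) = 0*577 = 0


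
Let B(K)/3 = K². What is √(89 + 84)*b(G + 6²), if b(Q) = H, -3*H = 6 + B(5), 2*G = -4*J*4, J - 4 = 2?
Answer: -27*√173 ≈ -355.13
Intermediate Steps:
J = 6 (J = 4 + 2 = 6)
G = -48 (G = (-4*6*4)/2 = (-24*4)/2 = (½)*(-96) = -48)
B(K) = 3*K²
H = -27 (H = -(6 + 3*5²)/3 = -(6 + 3*25)/3 = -(6 + 75)/3 = -⅓*81 = -27)
b(Q) = -27
√(89 + 84)*b(G + 6²) = √(89 + 84)*(-27) = √173*(-27) = -27*√173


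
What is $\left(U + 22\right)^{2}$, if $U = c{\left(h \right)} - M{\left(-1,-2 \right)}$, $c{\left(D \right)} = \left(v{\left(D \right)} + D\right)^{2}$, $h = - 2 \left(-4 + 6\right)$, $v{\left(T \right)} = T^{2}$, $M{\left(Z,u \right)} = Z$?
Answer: $27889$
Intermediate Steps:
$h = -4$ ($h = \left(-2\right) 2 = -4$)
$c{\left(D \right)} = \left(D + D^{2}\right)^{2}$ ($c{\left(D \right)} = \left(D^{2} + D\right)^{2} = \left(D + D^{2}\right)^{2}$)
$U = 145$ ($U = \left(-4\right)^{2} \left(1 - 4\right)^{2} - -1 = 16 \left(-3\right)^{2} + 1 = 16 \cdot 9 + 1 = 144 + 1 = 145$)
$\left(U + 22\right)^{2} = \left(145 + 22\right)^{2} = 167^{2} = 27889$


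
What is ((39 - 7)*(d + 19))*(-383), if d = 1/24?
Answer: -700124/3 ≈ -2.3337e+5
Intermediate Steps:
d = 1/24 ≈ 0.041667
((39 - 7)*(d + 19))*(-383) = ((39 - 7)*(1/24 + 19))*(-383) = (32*(457/24))*(-383) = (1828/3)*(-383) = -700124/3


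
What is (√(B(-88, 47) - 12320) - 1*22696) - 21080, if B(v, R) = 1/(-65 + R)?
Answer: -43776 + I*√443522/6 ≈ -43776.0 + 111.0*I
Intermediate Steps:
(√(B(-88, 47) - 12320) - 1*22696) - 21080 = (√(1/(-65 + 47) - 12320) - 1*22696) - 21080 = (√(1/(-18) - 12320) - 22696) - 21080 = (√(-1/18 - 12320) - 22696) - 21080 = (√(-221761/18) - 22696) - 21080 = (I*√443522/6 - 22696) - 21080 = (-22696 + I*√443522/6) - 21080 = -43776 + I*√443522/6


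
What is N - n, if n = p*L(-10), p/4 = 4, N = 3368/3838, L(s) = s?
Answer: 308724/1919 ≈ 160.88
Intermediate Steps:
N = 1684/1919 (N = 3368*(1/3838) = 1684/1919 ≈ 0.87754)
p = 16 (p = 4*4 = 16)
n = -160 (n = 16*(-10) = -160)
N - n = 1684/1919 - 1*(-160) = 1684/1919 + 160 = 308724/1919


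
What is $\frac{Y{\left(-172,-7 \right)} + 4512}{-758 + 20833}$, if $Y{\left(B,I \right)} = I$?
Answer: $\frac{901}{4015} \approx 0.22441$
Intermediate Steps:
$\frac{Y{\left(-172,-7 \right)} + 4512}{-758 + 20833} = \frac{-7 + 4512}{-758 + 20833} = \frac{4505}{20075} = 4505 \cdot \frac{1}{20075} = \frac{901}{4015}$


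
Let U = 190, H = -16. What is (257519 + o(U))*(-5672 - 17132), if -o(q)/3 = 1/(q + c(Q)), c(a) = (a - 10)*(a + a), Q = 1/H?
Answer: -143763764703020/24481 ≈ -5.8725e+9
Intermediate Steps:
Q = -1/16 (Q = 1/(-16) = -1/16 ≈ -0.062500)
c(a) = 2*a*(-10 + a) (c(a) = (-10 + a)*(2*a) = 2*a*(-10 + a))
o(q) = -3/(161/128 + q) (o(q) = -3/(q + 2*(-1/16)*(-10 - 1/16)) = -3/(q + 2*(-1/16)*(-161/16)) = -3/(q + 161/128) = -3/(161/128 + q))
(257519 + o(U))*(-5672 - 17132) = (257519 - 384/(161 + 128*190))*(-5672 - 17132) = (257519 - 384/(161 + 24320))*(-22804) = (257519 - 384/24481)*(-22804) = (6304322255/24481)*(-22804) = -143763764703020/24481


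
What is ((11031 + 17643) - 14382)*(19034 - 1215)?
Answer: 254669148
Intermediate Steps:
((11031 + 17643) - 14382)*(19034 - 1215) = (28674 - 14382)*17819 = 14292*17819 = 254669148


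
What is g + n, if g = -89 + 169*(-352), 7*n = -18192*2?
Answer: -453423/7 ≈ -64775.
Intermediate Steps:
n = -36384/7 (n = (-18192*2)/7 = (⅐)*(-36384) = -36384/7 ≈ -5197.7)
g = -59577 (g = -89 - 59488 = -59577)
g + n = -59577 - 36384/7 = -453423/7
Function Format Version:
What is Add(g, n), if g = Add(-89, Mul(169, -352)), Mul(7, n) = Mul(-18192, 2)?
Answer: Rational(-453423, 7) ≈ -64775.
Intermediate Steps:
n = Rational(-36384, 7) (n = Mul(Rational(1, 7), Mul(-18192, 2)) = Mul(Rational(1, 7), -36384) = Rational(-36384, 7) ≈ -5197.7)
g = -59577 (g = Add(-89, -59488) = -59577)
Add(g, n) = Add(-59577, Rational(-36384, 7)) = Rational(-453423, 7)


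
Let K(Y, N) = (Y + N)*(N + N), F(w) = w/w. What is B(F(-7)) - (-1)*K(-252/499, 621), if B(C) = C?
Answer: 384557233/499 ≈ 7.7066e+5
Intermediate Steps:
F(w) = 1
K(Y, N) = 2*N*(N + Y) (K(Y, N) = (N + Y)*(2*N) = 2*N*(N + Y))
B(F(-7)) - (-1)*K(-252/499, 621) = 1 - (-1)*2*621*(621 - 252/499) = 1 - (-1)*2*621*(309627/499) = 1 - (-1)*384556734/499 = 1 - 1*(-384556734/499) = 1 + 384556734/499 = 384557233/499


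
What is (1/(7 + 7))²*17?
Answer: 17/196 ≈ 0.086735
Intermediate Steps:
(1/(7 + 7))²*17 = (1/14)²*17 = (1/196)*17 = 17/196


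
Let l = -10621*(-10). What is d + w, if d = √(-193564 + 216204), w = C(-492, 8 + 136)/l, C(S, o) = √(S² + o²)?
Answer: 4*√1415 + 6*√73/10621 ≈ 150.47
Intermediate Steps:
l = 106210
w = 6*√73/10621 (w = √((-492)² + (8 + 136)²)/106210 = √(242064 + 144²)*(1/106210) = √(242064 + 20736)*(1/106210) = √262800*(1/106210) = (60*√73)*(1/106210) = 6*√73/10621 ≈ 0.0048267)
d = 4*√1415 (d = √22640 = 4*√1415 ≈ 150.47)
d + w = 4*√1415 + 6*√73/10621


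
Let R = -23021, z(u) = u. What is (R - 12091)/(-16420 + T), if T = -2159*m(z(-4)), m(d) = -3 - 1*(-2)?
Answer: 35112/14261 ≈ 2.4621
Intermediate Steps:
m(d) = -1 (m(d) = -3 + 2 = -1)
T = 2159 (T = -2159*(-1) = 2159)
(R - 12091)/(-16420 + T) = (-23021 - 12091)/(-16420 + 2159) = -35112/(-14261) = -35112*(-1/14261) = 35112/14261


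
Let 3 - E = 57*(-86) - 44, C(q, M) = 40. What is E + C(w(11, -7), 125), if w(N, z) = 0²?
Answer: 4989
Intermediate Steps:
w(N, z) = 0
E = 4949 (E = 3 - (57*(-86) - 44) = 3 - (-4902 - 44) = 3 - 1*(-4946) = 3 + 4946 = 4949)
E + C(w(11, -7), 125) = 4949 + 40 = 4989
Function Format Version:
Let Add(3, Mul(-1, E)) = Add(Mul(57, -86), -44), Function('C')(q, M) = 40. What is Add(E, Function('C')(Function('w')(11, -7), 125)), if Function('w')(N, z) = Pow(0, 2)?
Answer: 4989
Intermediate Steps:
Function('w')(N, z) = 0
E = 4949 (E = Add(3, Mul(-1, Add(Mul(57, -86), -44))) = Add(3, Mul(-1, Add(-4902, -44))) = Add(3, Mul(-1, -4946)) = Add(3, 4946) = 4949)
Add(E, Function('C')(Function('w')(11, -7), 125)) = Add(4949, 40) = 4989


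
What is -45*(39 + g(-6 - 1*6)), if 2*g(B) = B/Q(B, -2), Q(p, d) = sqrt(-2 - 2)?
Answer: -1755 - 135*I ≈ -1755.0 - 135.0*I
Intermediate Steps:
Q(p, d) = 2*I (Q(p, d) = sqrt(-4) = 2*I)
g(B) = -I*B/4 (g(B) = (B/((2*I)))/2 = (B*(-I/2))/2 = (-I*B/2)/2 = -I*B/4)
-45*(39 + g(-6 - 1*6)) = -45*(39 - I*(-6 - 1*6)/4) = -45*(39 - I*(-6 - 6)/4) = -45*(39 - 1/4*I*(-12)) = -45*(39 + 3*I) = -1755 - 135*I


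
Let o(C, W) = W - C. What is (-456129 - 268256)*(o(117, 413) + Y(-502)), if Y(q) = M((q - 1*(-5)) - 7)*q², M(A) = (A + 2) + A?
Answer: 183642990627280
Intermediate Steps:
M(A) = 2 + 2*A (M(A) = (2 + A) + A = 2 + 2*A)
Y(q) = q²*(-2 + 2*q) (Y(q) = (2 + 2*((q - 1*(-5)) - 7))*q² = (2 + 2*((q + 5) - 7))*q² = (2 + 2*((5 + q) - 7))*q² = (2 + 2*(-2 + q))*q² = (2 + (-4 + 2*q))*q² = (-2 + 2*q)*q² = q²*(-2 + 2*q))
(-456129 - 268256)*(o(117, 413) + Y(-502)) = (-456129 - 268256)*((413 - 1*117) + 2*(-502)²*(-1 - 502)) = -724385*((413 - 117) + 2*252004*(-503)) = -724385*(296 - 253516024) = -724385*(-253515728) = 183642990627280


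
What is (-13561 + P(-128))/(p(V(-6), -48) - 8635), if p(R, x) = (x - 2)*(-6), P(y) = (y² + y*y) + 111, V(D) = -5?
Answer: -19318/8335 ≈ -2.3177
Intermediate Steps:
P(y) = 111 + 2*y² (P(y) = (y² + y²) + 111 = 2*y² + 111 = 111 + 2*y²)
p(R, x) = 12 - 6*x (p(R, x) = (-2 + x)*(-6) = 12 - 6*x)
(-13561 + P(-128))/(p(V(-6), -48) - 8635) = (-13561 + (111 + 2*(-128)²))/((12 - 6*(-48)) - 8635) = (-13561 + (111 + 2*16384))/((12 + 288) - 8635) = (-13561 + (111 + 32768))/(300 - 8635) = (-13561 + 32879)/(-8335) = 19318*(-1/8335) = -19318/8335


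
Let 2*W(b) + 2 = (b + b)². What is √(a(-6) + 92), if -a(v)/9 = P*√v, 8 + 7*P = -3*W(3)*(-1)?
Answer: √(4508 - 2709*I*√6)/7 ≈ 11.307 - 5.9882*I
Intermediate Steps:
W(b) = -1 + 2*b² (W(b) = -1 + (b + b)²/2 = -1 + (2*b)²/2 = -1 + (4*b²)/2 = -1 + 2*b²)
P = 43/7 (P = -8/7 + (-3*(-1 + 2*3²)*(-1))/7 = -8/7 + (-3*(-1 + 2*9)*(-1))/7 = -8/7 + (-3*(-1 + 18)*(-1))/7 = -8/7 + (-3*17*(-1))/7 = -8/7 + (-51*(-1))/7 = -8/7 + (⅐)*51 = -8/7 + 51/7 = 43/7 ≈ 6.1429)
a(v) = -387*√v/7
√(a(-6) + 92) = √(-387*I*√6/7 + 92) = √(92 - 387*I*√6/7)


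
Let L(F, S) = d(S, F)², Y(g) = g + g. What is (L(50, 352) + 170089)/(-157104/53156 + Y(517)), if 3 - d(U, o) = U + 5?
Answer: 785127409/2740310 ≈ 286.51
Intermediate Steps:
d(U, o) = -2 - U (d(U, o) = 3 - (U + 5) = 3 - (5 + U) = 3 + (-5 - U) = -2 - U)
Y(g) = 2*g
L(F, S) = (-2 - S)²
(L(50, 352) + 170089)/(-157104/53156 + Y(517)) = ((2 + 352)² + 170089)/(-157104/53156 + 2*517) = (354² + 170089)/(-157104*1/53156 + 1034) = (125316 + 170089)/(-39276/13289 + 1034) = 295405/(13701550/13289) = 295405*(13289/13701550) = 785127409/2740310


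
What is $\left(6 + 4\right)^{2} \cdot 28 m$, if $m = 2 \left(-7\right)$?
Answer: $-39200$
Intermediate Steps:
$m = -14$
$\left(6 + 4\right)^{2} \cdot 28 m = \left(6 + 4\right)^{2} \cdot 28 \left(-14\right) = 10^{2} \cdot 28 \left(-14\right) = 100 \cdot 28 \left(-14\right) = 2800 \left(-14\right) = -39200$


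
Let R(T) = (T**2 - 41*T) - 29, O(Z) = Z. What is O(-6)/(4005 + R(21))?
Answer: -3/1778 ≈ -0.0016873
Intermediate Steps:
R(T) = -29 + T**2 - 41*T
O(-6)/(4005 + R(21)) = -6/(4005 + (-29 + 21**2 - 41*21)) = -6/(4005 + (-29 + 441 - 861)) = -6/(4005 - 449) = -6/3556 = (1/3556)*(-6) = -3/1778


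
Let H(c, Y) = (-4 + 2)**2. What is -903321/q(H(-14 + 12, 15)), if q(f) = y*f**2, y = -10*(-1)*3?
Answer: -301107/160 ≈ -1881.9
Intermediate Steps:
H(c, Y) = 4 (H(c, Y) = (-2)**2 = 4)
y = 30 (y = 10*3 = 30)
q(f) = 30*f**2
-903321/q(H(-14 + 12, 15)) = -903321/(30*4**2) = -903321/(30*16) = -903321/480 = -903321*1/480 = -301107/160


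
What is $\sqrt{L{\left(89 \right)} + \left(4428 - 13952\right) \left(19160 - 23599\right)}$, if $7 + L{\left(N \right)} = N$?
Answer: $\sqrt{42277118} \approx 6502.1$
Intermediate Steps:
$L{\left(N \right)} = -7 + N$
$\sqrt{L{\left(89 \right)} + \left(4428 - 13952\right) \left(19160 - 23599\right)} = \sqrt{\left(-7 + 89\right) + \left(4428 - 13952\right) \left(19160 - 23599\right)} = \sqrt{82 - -42277036} = \sqrt{82 + 42277036} = \sqrt{42277118}$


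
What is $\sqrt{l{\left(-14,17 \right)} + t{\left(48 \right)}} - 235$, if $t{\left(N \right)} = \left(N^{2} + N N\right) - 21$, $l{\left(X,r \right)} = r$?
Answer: $-235 + 2 \sqrt{1151} \approx -167.15$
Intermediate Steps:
$t{\left(N \right)} = -21 + 2 N^{2}$ ($t{\left(N \right)} = \left(N^{2} + N^{2}\right) - 21 = 2 N^{2} - 21 = -21 + 2 N^{2}$)
$\sqrt{l{\left(-14,17 \right)} + t{\left(48 \right)}} - 235 = \sqrt{17 - \left(21 - 2 \cdot 48^{2}\right)} - 235 = \sqrt{17 + \left(-21 + 2 \cdot 2304\right)} - 235 = \sqrt{17 + \left(-21 + 4608\right)} - 235 = \sqrt{17 + 4587} - 235 = \sqrt{4604} - 235 = 2 \sqrt{1151} - 235 = -235 + 2 \sqrt{1151}$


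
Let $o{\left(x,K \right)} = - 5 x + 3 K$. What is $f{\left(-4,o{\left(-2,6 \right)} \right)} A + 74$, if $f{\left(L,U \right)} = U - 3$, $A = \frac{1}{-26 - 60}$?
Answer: $\frac{6339}{86} \approx 73.709$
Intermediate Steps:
$A = - \frac{1}{86}$ ($A = \frac{1}{-86} = - \frac{1}{86} \approx -0.011628$)
$f{\left(L,U \right)} = -3 + U$ ($f{\left(L,U \right)} = U - 3 = -3 + U$)
$f{\left(-4,o{\left(-2,6 \right)} \right)} A + 74 = \left(-3 + \left(\left(-5\right) \left(-2\right) + 3 \cdot 6\right)\right) \left(- \frac{1}{86}\right) + 74 = \left(-3 + \left(10 + 18\right)\right) \left(- \frac{1}{86}\right) + 74 = \left(-3 + 28\right) \left(- \frac{1}{86}\right) + 74 = 25 \left(- \frac{1}{86}\right) + 74 = - \frac{25}{86} + 74 = \frac{6339}{86}$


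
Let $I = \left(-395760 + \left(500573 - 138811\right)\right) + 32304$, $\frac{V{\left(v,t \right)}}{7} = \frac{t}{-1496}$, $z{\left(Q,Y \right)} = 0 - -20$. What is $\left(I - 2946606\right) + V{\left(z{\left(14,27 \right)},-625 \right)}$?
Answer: $- \frac{4410652425}{1496} \approx -2.9483 \cdot 10^{6}$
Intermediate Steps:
$z{\left(Q,Y \right)} = 20$ ($z{\left(Q,Y \right)} = 0 + 20 = 20$)
$V{\left(v,t \right)} = - \frac{7 t}{1496}$ ($V{\left(v,t \right)} = 7 \frac{t}{-1496} = 7 t \left(- \frac{1}{1496}\right) = 7 \left(- \frac{t}{1496}\right) = - \frac{7 t}{1496}$)
$I = -1694$ ($I = \left(-395760 + \left(500573 - 138811\right)\right) + 32304 = \left(-395760 + 361762\right) + 32304 = -33998 + 32304 = -1694$)
$\left(I - 2946606\right) + V{\left(z{\left(14,27 \right)},-625 \right)} = \left(-1694 - 2946606\right) - - \frac{4375}{1496} = -2948300 + \frac{4375}{1496} = - \frac{4410652425}{1496}$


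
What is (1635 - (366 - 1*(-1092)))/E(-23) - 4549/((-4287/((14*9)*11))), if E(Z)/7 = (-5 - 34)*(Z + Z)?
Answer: 8797540979/5981794 ≈ 1470.7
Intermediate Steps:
E(Z) = -546*Z (E(Z) = 7*((-5 - 34)*(Z + Z)) = 7*(-78*Z) = -546*Z)
(1635 - (366 - 1*(-1092)))/E(-23) - 4549/((-4287/((14*9)*11))) = (1635 - (366 - 1*(-1092)))/((-546*(-23))) - 4549/((-4287/((14*9)*11))) = (1635 - (366 + 1092))/12558 - 4549/((-4287/(126*11))) = (1635 - 1*1458)*(1/12558) - 4549/((-4287/1386)) = (1635 - 1458)*(1/12558) - 4549/((-4287*1/1386)) = 177*(1/12558) - 4549/(-1429/462) = 59/4186 - 4549*(-462/1429) = 59/4186 + 2101638/1429 = 8797540979/5981794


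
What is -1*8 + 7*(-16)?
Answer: -120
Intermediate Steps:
-1*8 + 7*(-16) = -8 - 112 = -120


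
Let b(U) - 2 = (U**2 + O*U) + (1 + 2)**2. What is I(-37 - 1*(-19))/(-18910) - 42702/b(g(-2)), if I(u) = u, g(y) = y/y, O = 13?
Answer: -80749437/47275 ≈ -1708.1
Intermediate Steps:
g(y) = 1
b(U) = 11 + U**2 + 13*U (b(U) = 2 + ((U**2 + 13*U) + (1 + 2)**2) = 2 + ((U**2 + 13*U) + 3**2) = 2 + ((U**2 + 13*U) + 9) = 2 + (9 + U**2 + 13*U) = 11 + U**2 + 13*U)
I(-37 - 1*(-19))/(-18910) - 42702/b(g(-2)) = (-37 - 1*(-19))/(-18910) - 42702/(11 + 1**2 + 13*1) = (-37 + 19)*(-1/18910) - 42702/(11 + 1 + 13) = -18*(-1/18910) - 42702/25 = 9/9455 - 42702*1/25 = 9/9455 - 42702/25 = -80749437/47275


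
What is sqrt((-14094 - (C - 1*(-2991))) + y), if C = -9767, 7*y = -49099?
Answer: 5*I*sqrt(28091)/7 ≈ 119.72*I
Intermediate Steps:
y = -49099/7 (y = (1/7)*(-49099) = -49099/7 ≈ -7014.1)
sqrt((-14094 - (C - 1*(-2991))) + y) = sqrt((-14094 - (-9767 - 1*(-2991))) - 49099/7) = sqrt((-14094 - (-9767 + 2991)) - 49099/7) = sqrt((-14094 - 1*(-6776)) - 49099/7) = sqrt((-14094 + 6776) - 49099/7) = sqrt(-7318 - 49099/7) = sqrt(-100325/7) = 5*I*sqrt(28091)/7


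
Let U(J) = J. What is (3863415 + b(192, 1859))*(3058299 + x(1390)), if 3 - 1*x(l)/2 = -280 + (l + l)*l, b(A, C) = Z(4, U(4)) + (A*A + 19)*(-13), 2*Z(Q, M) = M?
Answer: -15801416928830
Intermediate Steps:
Z(Q, M) = M/2
b(A, C) = -245 - 13*A**2 (b(A, C) = (1/2)*4 + (A*A + 19)*(-13) = 2 + (A**2 + 19)*(-13) = 2 + (19 + A**2)*(-13) = 2 + (-247 - 13*A**2) = -245 - 13*A**2)
x(l) = 566 - 4*l**2 (x(l) = 6 - 2*(-280 + (l + l)*l) = 6 - 2*(-280 + (2*l)*l) = 6 - 2*(-280 + 2*l**2) = 6 + (560 - 4*l**2) = 566 - 4*l**2)
(3863415 + b(192, 1859))*(3058299 + x(1390)) = (3863415 + (-245 - 13*192**2))*(3058299 + (566 - 4*1390**2)) = (3863415 + (-245 - 13*36864))*(3058299 + (566 - 4*1932100)) = (3863415 + (-245 - 479232))*(3058299 + (566 - 7728400)) = (3863415 - 479477)*(3058299 - 7727834) = 3383938*(-4669535) = -15801416928830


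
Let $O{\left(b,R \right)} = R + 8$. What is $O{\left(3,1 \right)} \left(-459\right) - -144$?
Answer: $-3987$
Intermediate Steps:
$O{\left(b,R \right)} = 8 + R$
$O{\left(3,1 \right)} \left(-459\right) - -144 = \left(8 + 1\right) \left(-459\right) - -144 = 9 \left(-459\right) + 144 = -4131 + 144 = -3987$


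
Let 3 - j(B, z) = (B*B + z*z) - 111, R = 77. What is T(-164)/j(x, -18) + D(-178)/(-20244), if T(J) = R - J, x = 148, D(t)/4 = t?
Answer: 2716591/111918954 ≈ 0.024273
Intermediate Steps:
D(t) = 4*t
j(B, z) = 114 - B**2 - z**2 (j(B, z) = 3 - ((B*B + z*z) - 111) = 3 - ((B**2 + z**2) - 111) = 3 - (-111 + B**2 + z**2) = 3 + (111 - B**2 - z**2) = 114 - B**2 - z**2)
T(J) = 77 - J
T(-164)/j(x, -18) + D(-178)/(-20244) = (77 - 1*(-164))/(114 - 1*148**2 - 1*(-18)**2) + (4*(-178))/(-20244) = (77 + 164)/(114 - 1*21904 - 1*324) - 712*(-1/20244) = 241/(114 - 21904 - 324) + 178/5061 = 241/(-22114) + 178/5061 = 241*(-1/22114) + 178/5061 = -241/22114 + 178/5061 = 2716591/111918954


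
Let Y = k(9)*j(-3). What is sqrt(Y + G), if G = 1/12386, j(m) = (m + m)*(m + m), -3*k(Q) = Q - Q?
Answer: sqrt(12386)/12386 ≈ 0.0089853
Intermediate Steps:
k(Q) = 0 (k(Q) = -(Q - Q)/3 = -1/3*0 = 0)
j(m) = 4*m**2 (j(m) = (2*m)*(2*m) = 4*m**2)
G = 1/12386 ≈ 8.0736e-5
Y = 0 (Y = 0*(4*(-3)**2) = 0*(4*9) = 0*36 = 0)
sqrt(Y + G) = sqrt(0 + 1/12386) = sqrt(1/12386) = sqrt(12386)/12386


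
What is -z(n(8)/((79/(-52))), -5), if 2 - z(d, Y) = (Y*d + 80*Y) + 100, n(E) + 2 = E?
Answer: -22298/79 ≈ -282.25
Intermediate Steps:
n(E) = -2 + E
z(d, Y) = -98 - 80*Y - Y*d (z(d, Y) = 2 - ((Y*d + 80*Y) + 100) = 2 - ((80*Y + Y*d) + 100) = 2 - (100 + 80*Y + Y*d) = 2 + (-100 - 80*Y - Y*d) = -98 - 80*Y - Y*d)
-z(n(8)/((79/(-52))), -5) = -(-98 - 80*(-5) - 1*(-5)*(-2 + 8)/((79/(-52)))) = -(-98 + 400 - 1*(-5)*6/((79*(-1/52)))) = -(-98 + 400 - 1*(-5)*6/(-79/52)) = -(-98 + 400 - 1*(-5)*6*(-52/79)) = -(-98 + 400 - 1*(-5)*(-312/79)) = -(-98 + 400 - 1560/79) = -1*22298/79 = -22298/79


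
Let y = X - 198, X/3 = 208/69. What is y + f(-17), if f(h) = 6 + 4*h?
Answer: -5772/23 ≈ -250.96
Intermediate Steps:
X = 208/23 (X = 3*(208/69) = 208/23 ≈ 9.0435)
y = -4346/23 (y = 208/23 - 198 = -4346/23 ≈ -188.96)
y + f(-17) = -4346/23 + (6 + 4*(-17)) = -4346/23 + (6 - 68) = -4346/23 - 62 = -5772/23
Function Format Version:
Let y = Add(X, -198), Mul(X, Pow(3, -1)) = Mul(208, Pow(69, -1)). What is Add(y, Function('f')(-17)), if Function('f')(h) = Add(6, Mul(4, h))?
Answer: Rational(-5772, 23) ≈ -250.96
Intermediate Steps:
X = Rational(208, 23) (X = Mul(3, Mul(208, Pow(69, -1))) = Mul(3, Mul(208, Rational(1, 69))) = Mul(3, Rational(208, 69)) = Rational(208, 23) ≈ 9.0435)
y = Rational(-4346, 23) (y = Add(Rational(208, 23), -198) = Rational(-4346, 23) ≈ -188.96)
Add(y, Function('f')(-17)) = Add(Rational(-4346, 23), Add(6, Mul(4, -17))) = Add(Rational(-4346, 23), Add(6, -68)) = Add(Rational(-4346, 23), -62) = Rational(-5772, 23)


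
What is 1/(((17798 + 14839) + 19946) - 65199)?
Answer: -1/12616 ≈ -7.9264e-5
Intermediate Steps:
1/(((17798 + 14839) + 19946) - 65199) = 1/((32637 + 19946) - 65199) = 1/(52583 - 65199) = 1/(-12616) = -1/12616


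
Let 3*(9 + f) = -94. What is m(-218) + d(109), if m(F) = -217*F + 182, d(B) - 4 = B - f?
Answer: 142924/3 ≈ 47641.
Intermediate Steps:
f = -121/3 (f = -9 + (⅓)*(-94) = -9 - 94/3 = -121/3 ≈ -40.333)
d(B) = 133/3 + B (d(B) = 4 + (B - 1*(-121/3)) = 4 + (B + 121/3) = 4 + (121/3 + B) = 133/3 + B)
m(F) = 182 - 217*F
m(-218) + d(109) = (182 - 217*(-218)) + (133/3 + 109) = (182 + 47306) + 460/3 = 47488 + 460/3 = 142924/3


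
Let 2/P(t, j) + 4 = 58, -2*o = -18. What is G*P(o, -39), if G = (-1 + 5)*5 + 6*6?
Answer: 56/27 ≈ 2.0741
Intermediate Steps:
o = 9 (o = -1/2*(-18) = 9)
P(t, j) = 1/27 (P(t, j) = 2/(-4 + 58) = 2/54 = 2*(1/54) = 1/27)
G = 56 (G = 4*5 + 36 = 20 + 36 = 56)
G*P(o, -39) = 56*(1/27) = 56/27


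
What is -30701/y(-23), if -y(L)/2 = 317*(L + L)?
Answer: -30701/29164 ≈ -1.0527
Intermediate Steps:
y(L) = -1268*L (y(L) = -634*(L + L) = -634*2*L = -1268*L)
-30701/y(-23) = -30701/((-1268*(-23))) = -30701/29164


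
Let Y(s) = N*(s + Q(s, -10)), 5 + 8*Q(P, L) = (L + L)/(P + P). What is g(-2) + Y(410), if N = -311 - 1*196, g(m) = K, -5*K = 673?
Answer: -170302667/820 ≈ -2.0769e+5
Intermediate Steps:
K = -673/5 (K = -⅕*673 = -673/5 ≈ -134.60)
g(m) = -673/5
Q(P, L) = -5/8 + L/(8*P) (Q(P, L) = -5/8 + ((L + L)/(P + P))/8 = -5/8 + ((2*L)/((2*P)))/8 = -5/8 + ((2*L)*(1/(2*P)))/8 = -5/8 + (L/P)/8 = -5/8 + L/(8*P))
N = -507 (N = -311 - 196 = -507)
Y(s) = -507*s - 507*(-10 - 5*s)/(8*s) (Y(s) = -507*(s + (-10 - 5*s)/(8*s)) = -507*s - 507*(-10 - 5*s)/(8*s))
g(-2) + Y(410) = -673/5 + (2535/8 - 507*410 + (2535/4)/410) = -673/5 + (2535/8 - 207870 + (2535/4)*(1/410)) = -673/5 + (2535/8 - 207870 + 507/328) = -673/5 - 34038459/164 = -170302667/820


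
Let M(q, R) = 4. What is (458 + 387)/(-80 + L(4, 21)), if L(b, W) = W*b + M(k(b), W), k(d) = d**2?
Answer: 845/8 ≈ 105.63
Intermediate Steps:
L(b, W) = 4 + W*b (L(b, W) = W*b + 4 = 4 + W*b)
(458 + 387)/(-80 + L(4, 21)) = (458 + 387)/(-80 + (4 + 21*4)) = 845/(-80 + (4 + 84)) = 845/(-80 + 88) = 845/8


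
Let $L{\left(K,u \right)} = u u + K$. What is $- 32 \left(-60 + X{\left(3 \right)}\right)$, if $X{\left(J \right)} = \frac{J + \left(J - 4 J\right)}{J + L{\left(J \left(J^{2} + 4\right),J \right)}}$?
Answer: $\frac{32704}{17} \approx 1923.8$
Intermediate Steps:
$L{\left(K,u \right)} = K + u^{2}$ ($L{\left(K,u \right)} = u^{2} + K = K + u^{2}$)
$X{\left(J \right)} = - \frac{2 J}{J + J^{2} + J \left(4 + J^{2}\right)}$ ($X{\left(J \right)} = \frac{J + \left(J - 4 J\right)}{J + \left(J \left(J^{2} + 4\right) + J^{2}\right)} = \frac{J - 3 J}{J + \left(J \left(4 + J^{2}\right) + J^{2}\right)} = \frac{\left(-2\right) J}{J + \left(J^{2} + J \left(4 + J^{2}\right)\right)} = \frac{\left(-2\right) J}{J + J^{2} + J \left(4 + J^{2}\right)} = - \frac{2 J}{J + J^{2} + J \left(4 + J^{2}\right)}$)
$- 32 \left(-60 + X{\left(3 \right)}\right) = - 32 \left(-60 - \frac{2}{5 + 3 + 3^{2}}\right) = - 32 \left(-60 - \frac{2}{5 + 3 + 9}\right) = - 32 \left(-60 - \frac{2}{17}\right) = \left(-32\right) \left(- \frac{1022}{17}\right) = \frac{32704}{17}$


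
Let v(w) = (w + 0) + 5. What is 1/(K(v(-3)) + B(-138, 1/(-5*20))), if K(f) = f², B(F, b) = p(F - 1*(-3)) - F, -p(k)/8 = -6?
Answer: 1/190 ≈ 0.0052632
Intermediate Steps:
v(w) = 5 + w (v(w) = w + 5 = 5 + w)
p(k) = 48 (p(k) = -8*(-6) = 48)
B(F, b) = 48 - F
1/(K(v(-3)) + B(-138, 1/(-5*20))) = 1/((5 - 3)² + (48 - 1*(-138))) = 1/(2² + (48 + 138)) = 1/(4 + 186) = 1/190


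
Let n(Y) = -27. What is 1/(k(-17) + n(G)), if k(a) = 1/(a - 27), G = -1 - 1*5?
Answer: -44/1189 ≈ -0.037006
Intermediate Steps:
G = -6 (G = -1 - 5 = -6)
k(a) = 1/(-27 + a)
1/(k(-17) + n(G)) = 1/(1/(-27 - 17) - 27) = 1/(1/(-44) - 27) = 1/(-1/44 - 27) = 1/(-1189/44) = -44/1189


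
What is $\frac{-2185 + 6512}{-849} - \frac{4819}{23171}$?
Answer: $- \frac{104352248}{19672179} \approx -5.3046$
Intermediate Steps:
$\frac{-2185 + 6512}{-849} - \frac{4819}{23171} = 4327 \left(- \frac{1}{849}\right) - \frac{4819}{23171} = - \frac{4327}{849} - \frac{4819}{23171} = - \frac{104352248}{19672179}$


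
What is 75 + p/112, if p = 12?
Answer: 2103/28 ≈ 75.107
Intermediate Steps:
75 + p/112 = 75 + 12/112 = 75 + 12*(1/112) = 75 + 3/28 = 2103/28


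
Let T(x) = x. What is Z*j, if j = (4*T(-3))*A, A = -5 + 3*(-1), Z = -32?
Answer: -3072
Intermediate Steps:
A = -8 (A = -5 - 3 = -8)
j = 96 (j = (4*(-3))*(-8) = -12*(-8) = 96)
Z*j = -32*96 = -3072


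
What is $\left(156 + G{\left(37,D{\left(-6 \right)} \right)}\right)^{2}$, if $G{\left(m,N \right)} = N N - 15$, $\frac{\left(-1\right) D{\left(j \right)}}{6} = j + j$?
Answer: $28355625$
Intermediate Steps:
$D{\left(j \right)} = - 12 j$ ($D{\left(j \right)} = - 6 \left(j + j\right) = - 6 \cdot 2 j = - 12 j$)
$G{\left(m,N \right)} = -15 + N^{2}$ ($G{\left(m,N \right)} = N^{2} - 15 = -15 + N^{2}$)
$\left(156 + G{\left(37,D{\left(-6 \right)} \right)}\right)^{2} = \left(156 - \left(15 - \left(\left(-12\right) \left(-6\right)\right)^{2}\right)\right)^{2} = \left(156 - \left(15 - 72^{2}\right)\right)^{2} = \left(156 + \left(-15 + 5184\right)\right)^{2} = \left(156 + 5169\right)^{2} = 5325^{2} = 28355625$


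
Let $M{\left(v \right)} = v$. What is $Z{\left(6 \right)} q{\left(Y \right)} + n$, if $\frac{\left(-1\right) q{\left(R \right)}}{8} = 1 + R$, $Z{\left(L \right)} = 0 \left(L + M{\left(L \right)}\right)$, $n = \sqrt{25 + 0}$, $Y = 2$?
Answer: $5$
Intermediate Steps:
$n = 5$ ($n = \sqrt{25} = 5$)
$Z{\left(L \right)} = 0$ ($Z{\left(L \right)} = 0 \left(L + L\right) = 0 \cdot 2 L = 0$)
$q{\left(R \right)} = -8 - 8 R$ ($q{\left(R \right)} = - 8 \left(1 + R\right) = -8 - 8 R$)
$Z{\left(6 \right)} q{\left(Y \right)} + n = 0 \left(-8 - 16\right) + 5 = 0 \left(-24\right) + 5 = 0 + 5 = 5$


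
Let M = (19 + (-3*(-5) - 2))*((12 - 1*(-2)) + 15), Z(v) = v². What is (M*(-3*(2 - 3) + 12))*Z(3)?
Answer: 125280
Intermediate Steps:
M = 928 (M = (19 + (15 - 2))*((12 + 2) + 15) = (19 + 13)*(14 + 15) = 32*29 = 928)
(M*(-3*(2 - 3) + 12))*Z(3) = (928*(-3*(2 - 3) + 12))*3² = (928*(-3*(-1) + 12))*9 = (928*(3 + 12))*9 = (928*15)*9 = 13920*9 = 125280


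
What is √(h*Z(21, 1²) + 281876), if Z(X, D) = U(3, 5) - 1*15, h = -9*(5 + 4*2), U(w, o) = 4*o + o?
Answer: √280706 ≈ 529.82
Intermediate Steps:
U(w, o) = 5*o
h = -117 (h = -9*(5 + 8) = -9*13 = -117)
Z(X, D) = 10 (Z(X, D) = 5*5 - 1*15 = 25 - 15 = 10)
√(h*Z(21, 1²) + 281876) = √(-117*10 + 281876) = √(-1170 + 281876) = √280706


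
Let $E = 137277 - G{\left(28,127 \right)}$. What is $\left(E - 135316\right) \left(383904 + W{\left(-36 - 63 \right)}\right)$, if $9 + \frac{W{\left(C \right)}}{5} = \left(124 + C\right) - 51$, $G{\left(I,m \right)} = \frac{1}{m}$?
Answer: $\frac{95566172534}{127} \approx 7.5249 \cdot 10^{8}$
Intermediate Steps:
$W{\left(C \right)} = 320 + 5 C$ ($W{\left(C \right)} = -45 + 5 \left(\left(124 + C\right) - 51\right) = -45 + 5 \left(73 + C\right) = -45 + \left(365 + 5 C\right) = 320 + 5 C$)
$E = \frac{17434178}{127}$ ($E = 137277 - \frac{1}{127} = \frac{17434178}{127} \approx 1.3728 \cdot 10^{5}$)
$\left(E - 135316\right) \left(383904 + W{\left(-36 - 63 \right)}\right) = \left(\frac{17434178}{127} - 135316\right) \left(383904 + \left(320 + 5 \left(-36 - 63\right)\right)\right) = \frac{249046 \left(383904 + \left(320 + 5 \left(-99\right)\right)\right)}{127} = \frac{249046 \left(383904 + \left(320 - 495\right)\right)}{127} = \frac{249046 \left(383904 - 175\right)}{127} = \frac{249046}{127} \cdot 383729 = \frac{95566172534}{127}$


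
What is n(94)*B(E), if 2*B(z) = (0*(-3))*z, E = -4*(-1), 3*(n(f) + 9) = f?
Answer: 0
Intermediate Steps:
n(f) = -9 + f/3
E = 4 (E = -1*(-4) = 4)
B(z) = 0 (B(z) = ((0*(-3))*z)/2 = (0*z)/2 = (½)*0 = 0)
n(94)*B(E) = (-9 + (⅓)*94)*0 = (-9 + 94/3)*0 = (67/3)*0 = 0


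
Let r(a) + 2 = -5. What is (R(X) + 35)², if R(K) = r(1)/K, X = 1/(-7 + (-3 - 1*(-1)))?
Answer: 9604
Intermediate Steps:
X = -⅑ (X = 1/(-7 + (-3 + 1)) = 1/(-7 - 2) = 1/(-9) = -⅑ ≈ -0.11111)
r(a) = -7 (r(a) = -2 - 5 = -7)
R(K) = -7/K
(R(X) + 35)² = (-7/(-⅑) + 35)² = (-7*(-9) + 35)² = (63 + 35)² = 98² = 9604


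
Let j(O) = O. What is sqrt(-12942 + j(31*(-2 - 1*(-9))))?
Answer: 5*I*sqrt(509) ≈ 112.81*I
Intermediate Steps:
sqrt(-12942 + j(31*(-2 - 1*(-9)))) = sqrt(-12942 + 31*(-2 - 1*(-9))) = sqrt(-12942 + 31*(-2 + 9)) = sqrt(-12942 + 31*7) = sqrt(-12942 + 217) = sqrt(-12725) = 5*I*sqrt(509)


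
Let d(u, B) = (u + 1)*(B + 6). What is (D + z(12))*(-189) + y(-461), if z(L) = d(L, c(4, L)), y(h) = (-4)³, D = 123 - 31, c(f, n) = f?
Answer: -42022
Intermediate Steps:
D = 92
d(u, B) = (1 + u)*(6 + B)
y(h) = -64
z(L) = 10 + 10*L (z(L) = 6 + 4 + 6*L + 4*L = 10 + 10*L)
(D + z(12))*(-189) + y(-461) = (92 + (10 + 10*12))*(-189) - 64 = (92 + (10 + 120))*(-189) - 64 = (92 + 130)*(-189) - 64 = 222*(-189) - 64 = -41958 - 64 = -42022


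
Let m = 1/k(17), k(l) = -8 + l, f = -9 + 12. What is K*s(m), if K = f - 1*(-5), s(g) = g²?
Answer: 8/81 ≈ 0.098765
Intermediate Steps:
f = 3
m = ⅑ (m = 1/(-8 + 17) = 1/9 = ⅑ ≈ 0.11111)
K = 8 (K = 3 - 1*(-5) = 3 + 5 = 8)
K*s(m) = 8*(⅑)² = 8*(1/81) = 8/81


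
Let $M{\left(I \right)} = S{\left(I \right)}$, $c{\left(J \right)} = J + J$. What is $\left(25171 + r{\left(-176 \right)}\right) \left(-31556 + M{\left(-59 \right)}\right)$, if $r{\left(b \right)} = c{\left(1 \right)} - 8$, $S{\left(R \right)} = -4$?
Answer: $-794207400$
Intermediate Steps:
$c{\left(J \right)} = 2 J$
$M{\left(I \right)} = -4$
$r{\left(b \right)} = -6$ ($r{\left(b \right)} = 2 \cdot 1 - 8 = 2 - 8 = -6$)
$\left(25171 + r{\left(-176 \right)}\right) \left(-31556 + M{\left(-59 \right)}\right) = \left(25171 - 6\right) \left(-31556 - 4\right) = 25165 \left(-31560\right) = -794207400$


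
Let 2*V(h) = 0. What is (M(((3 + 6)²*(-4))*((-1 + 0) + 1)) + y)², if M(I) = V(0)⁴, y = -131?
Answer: 17161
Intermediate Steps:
V(h) = 0 (V(h) = (½)*0 = 0)
M(I) = 0 (M(I) = 0⁴ = 0)
(M(((3 + 6)²*(-4))*((-1 + 0) + 1)) + y)² = (0 - 131)² = (-131)² = 17161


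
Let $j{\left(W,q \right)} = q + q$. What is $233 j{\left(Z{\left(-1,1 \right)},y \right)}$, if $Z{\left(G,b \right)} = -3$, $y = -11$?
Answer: $-5126$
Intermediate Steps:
$j{\left(W,q \right)} = 2 q$
$233 j{\left(Z{\left(-1,1 \right)},y \right)} = 233 \cdot 2 \left(-11\right) = 233 \left(-22\right) = -5126$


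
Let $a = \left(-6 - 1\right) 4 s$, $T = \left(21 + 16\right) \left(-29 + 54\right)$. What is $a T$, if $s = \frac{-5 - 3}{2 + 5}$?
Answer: $29600$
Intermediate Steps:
$s = - \frac{8}{7} \approx -1.1429$
$T = 925$ ($T = 37 \cdot 25 = 925$)
$a = 32$ ($a = \left(-6 - 1\right) 4 \left(- \frac{8}{7}\right) = \left(-7\right) \left(- \frac{32}{7}\right) = 32$)
$a T = 32 \cdot 925 = 29600$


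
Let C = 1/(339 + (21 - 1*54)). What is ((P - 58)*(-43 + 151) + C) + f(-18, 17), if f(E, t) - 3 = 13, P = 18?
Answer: -1317023/306 ≈ -4304.0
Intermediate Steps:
C = 1/306 (C = 1/(339 + (21 - 54)) = 1/(339 - 33) = 1/306 ≈ 0.0032680)
f(E, t) = 16 (f(E, t) = 3 + 13 = 16)
((P - 58)*(-43 + 151) + C) + f(-18, 17) = ((18 - 58)*(-43 + 151) + 1/306) + 16 = (-40*108 + 1/306) + 16 = (-4320 + 1/306) + 16 = -1321919/306 + 16 = -1317023/306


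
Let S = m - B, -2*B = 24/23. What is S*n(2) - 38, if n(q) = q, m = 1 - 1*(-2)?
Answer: -712/23 ≈ -30.957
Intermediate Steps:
B = -12/23 ≈ -0.52174
m = 3 (m = 1 + 2 = 3)
S = 81/23 (S = 3 - 1*(-12/23) = 3 + 12/23 = 81/23 ≈ 3.5217)
S*n(2) - 38 = (81/23)*2 - 38 = 162/23 - 38 = -712/23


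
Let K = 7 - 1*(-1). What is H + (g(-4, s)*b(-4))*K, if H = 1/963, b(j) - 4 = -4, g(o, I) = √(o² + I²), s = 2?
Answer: 1/963 ≈ 0.0010384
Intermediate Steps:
g(o, I) = √(I² + o²)
b(j) = 0 (b(j) = 4 - 4 = 0)
K = 8 (K = 7 + 1 = 8)
H = 1/963 ≈ 0.0010384
H + (g(-4, s)*b(-4))*K = 1/963 + (√(2² + (-4)²)*0)*8 = 1/963 + (√(4 + 16)*0)*8 = 1/963 + (√20*0)*8 = 1/963 + ((2*√5)*0)*8 = 1/963 + 0*8 = 1/963 + 0 = 1/963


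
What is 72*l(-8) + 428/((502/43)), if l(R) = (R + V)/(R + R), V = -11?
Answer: 61325/502 ≈ 122.16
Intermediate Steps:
l(R) = (-11 + R)/(2*R) (l(R) = (R - 11)/(R + R) = (-11 + R)/((2*R)) = (-11 + R)*(1/(2*R)) = (-11 + R)/(2*R))
72*l(-8) + 428/((502/43)) = 72*((½)*(-11 - 8)/(-8)) + 428/((502/43)) = 72*((½)*(-⅛)*(-19)) + 428/((502*(1/43))) = 72*(19/16) + 428/(502/43) = 171/2 + 428*(43/502) = 171/2 + 9202/251 = 61325/502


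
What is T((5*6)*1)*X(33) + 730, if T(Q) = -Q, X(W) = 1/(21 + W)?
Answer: 6565/9 ≈ 729.44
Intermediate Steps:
T((5*6)*1)*X(33) + 730 = (-5*6)/(21 + 33) + 730 = -30/54 + 730 = -1*30*(1/54) + 730 = -30*1/54 + 730 = -5/9 + 730 = 6565/9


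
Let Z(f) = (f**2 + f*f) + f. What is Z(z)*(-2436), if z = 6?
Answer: -190008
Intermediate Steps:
Z(f) = f + 2*f**2 (Z(f) = (f**2 + f**2) + f = 2*f**2 + f = f + 2*f**2)
Z(z)*(-2436) = (6*(1 + 2*6))*(-2436) = (6*(1 + 12))*(-2436) = (6*13)*(-2436) = 78*(-2436) = -190008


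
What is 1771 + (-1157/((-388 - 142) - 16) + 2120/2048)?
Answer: 9537853/5376 ≈ 1774.2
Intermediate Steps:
1771 + (-1157/((-388 - 142) - 16) + 2120/2048) = 1771 + (-1157/(-530 - 16) + 2120*(1/2048)) = 1771 + (-1157/(-546) + 265/256) = 1771 + (-1157*(-1/546) + 265/256) = 1771 + (89/42 + 265/256) = 1771 + 16957/5376 = 9537853/5376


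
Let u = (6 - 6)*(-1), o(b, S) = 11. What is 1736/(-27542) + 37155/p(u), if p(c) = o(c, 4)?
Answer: 511651957/151481 ≈ 3377.7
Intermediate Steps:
u = 0 (u = 0*(-1) = 0)
p(c) = 11
1736/(-27542) + 37155/p(u) = 1736/(-27542) + 37155/11 = 1736*(-1/27542) + 37155*(1/11) = -868/13771 + 37155/11 = 511651957/151481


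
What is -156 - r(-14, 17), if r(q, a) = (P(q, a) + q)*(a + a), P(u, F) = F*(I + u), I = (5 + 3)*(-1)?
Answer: 13036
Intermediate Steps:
I = -8 (I = 8*(-1) = -8)
P(u, F) = F*(-8 + u)
r(q, a) = 2*a*(q + a*(-8 + q)) (r(q, a) = (a*(-8 + q) + q)*(a + a) = (q + a*(-8 + q))*(2*a) = 2*a*(q + a*(-8 + q)))
-156 - r(-14, 17) = -156 - 2*17*(-14 + 17*(-8 - 14)) = -156 - 2*17*(-14 + 17*(-22)) = -156 - 2*17*(-14 - 374) = -156 - 2*17*(-388) = -156 - 1*(-13192) = -156 + 13192 = 13036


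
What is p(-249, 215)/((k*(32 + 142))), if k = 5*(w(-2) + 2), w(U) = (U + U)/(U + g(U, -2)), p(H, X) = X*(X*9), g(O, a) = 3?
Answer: -27735/116 ≈ -239.09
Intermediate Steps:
p(H, X) = 9*X**2 (p(H, X) = X*(9*X) = 9*X**2)
w(U) = 2*U/(3 + U) (w(U) = (U + U)/(U + 3) = (2*U)/(3 + U) = 2*U/(3 + U))
k = -10 (k = 5*(2*(-2)/(3 - 2) + 2) = 5*(2*(-2)/1 + 2) = 5*(2*(-2)*1 + 2) = 5*(-4 + 2) = 5*(-2) = -10)
p(-249, 215)/((k*(32 + 142))) = (9*215**2)/((-10*(32 + 142))) = (9*46225)/((-10*174)) = 416025/(-1740) = 416025*(-1/1740) = -27735/116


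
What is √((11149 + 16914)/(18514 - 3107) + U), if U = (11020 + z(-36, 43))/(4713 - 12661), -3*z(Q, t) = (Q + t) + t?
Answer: √300918580949346/26240322 ≈ 0.66108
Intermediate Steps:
z(Q, t) = -2*t/3 - Q/3 (z(Q, t) = -((Q + t) + t)/3 = -(Q + 2*t)/3 = -2*t/3 - Q/3)
U = -16505/11922 (U = (11020 + (-⅔*43 - ⅓*(-36)))/(4713 - 12661) = (11020 + (-86/3 + 12))/(-7948) = (11020 - 50/3)*(-1/7948) = (33010/3)*(-1/7948) = -16505/11922 ≈ -1.3844)
√((11149 + 16914)/(18514 - 3107) + U) = √((11149 + 16914)/(18514 - 3107) - 16505/11922) = √(28063/15407 - 16505/11922) = √(28063*(1/15407) - 16505/11922) = √(4009/2201 - 16505/11922) = √(11467793/26240322) = √300918580949346/26240322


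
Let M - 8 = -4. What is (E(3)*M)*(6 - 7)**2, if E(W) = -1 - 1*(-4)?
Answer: 12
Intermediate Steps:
M = 4 (M = 8 - 4 = 4)
E(W) = 3 (E(W) = -1 + 4 = 3)
(E(3)*M)*(6 - 7)**2 = (3*4)*(6 - 7)**2 = 12*(-1)**2 = 12*1 = 12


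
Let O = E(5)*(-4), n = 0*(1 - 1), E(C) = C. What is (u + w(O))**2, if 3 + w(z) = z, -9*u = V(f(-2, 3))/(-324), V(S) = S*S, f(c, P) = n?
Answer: 529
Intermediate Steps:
n = 0 (n = 0*0 = 0)
f(c, P) = 0
V(S) = S**2
u = 0 (u = -0**2/(9*(-324)) = -0*(-1)/324 = -1/9*0 = 0)
O = -20 (O = 5*(-4) = -20)
w(z) = -3 + z
(u + w(O))**2 = (0 + (-3 - 20))**2 = (0 - 23)**2 = (-23)**2 = 529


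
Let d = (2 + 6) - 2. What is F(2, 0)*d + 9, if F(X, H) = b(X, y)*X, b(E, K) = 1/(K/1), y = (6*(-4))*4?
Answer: 71/8 ≈ 8.8750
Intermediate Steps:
y = -96 (y = -24*4 = -96)
b(E, K) = 1/K (b(E, K) = 1/(K*1) = 1/K)
F(X, H) = -X/96 (F(X, H) = X/(-96) = -X/96)
d = 6 (d = 8 - 2 = 6)
F(2, 0)*d + 9 = -1/96*2*6 + 9 = -1/48*6 + 9 = -⅛ + 9 = 71/8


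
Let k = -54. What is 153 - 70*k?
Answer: 3933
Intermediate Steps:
153 - 70*k = 153 - 70*(-54) = 153 + 3780 = 3933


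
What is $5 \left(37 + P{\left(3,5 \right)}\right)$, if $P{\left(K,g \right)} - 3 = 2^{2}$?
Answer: $220$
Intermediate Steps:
$P{\left(K,g \right)} = 7$ ($P{\left(K,g \right)} = 3 + 2^{2} = 3 + 4 = 7$)
$5 \left(37 + P{\left(3,5 \right)}\right) = 5 \left(37 + 7\right) = 5 \cdot 44 = 220$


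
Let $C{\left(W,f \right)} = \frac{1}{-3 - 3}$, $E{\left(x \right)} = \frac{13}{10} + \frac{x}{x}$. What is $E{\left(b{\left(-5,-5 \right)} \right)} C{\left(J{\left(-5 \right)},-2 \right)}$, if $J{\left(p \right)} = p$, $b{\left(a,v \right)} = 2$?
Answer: $- \frac{23}{60} \approx -0.38333$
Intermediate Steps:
$E{\left(x \right)} = \frac{23}{10}$ ($E{\left(x \right)} = 13 \cdot \frac{1}{10} + 1 = \frac{13}{10} + 1 = \frac{23}{10}$)
$C{\left(W,f \right)} = - \frac{1}{6}$ ($C{\left(W,f \right)} = \frac{1}{-6} = - \frac{1}{6}$)
$E{\left(b{\left(-5,-5 \right)} \right)} C{\left(J{\left(-5 \right)},-2 \right)} = \frac{23}{10} \left(- \frac{1}{6}\right) = - \frac{23}{60}$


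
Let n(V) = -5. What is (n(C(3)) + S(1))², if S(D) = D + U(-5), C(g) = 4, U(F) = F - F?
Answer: 16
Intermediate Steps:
U(F) = 0
S(D) = D (S(D) = D + 0 = D)
(n(C(3)) + S(1))² = (-5 + 1)² = (-4)² = 16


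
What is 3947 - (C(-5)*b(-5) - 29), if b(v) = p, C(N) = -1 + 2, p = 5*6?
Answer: 3946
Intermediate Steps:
p = 30
C(N) = 1
b(v) = 30
3947 - (C(-5)*b(-5) - 29) = 3947 - (1*30 - 29) = 3947 - (30 - 29) = 3947 - 1*1 = 3947 - 1 = 3946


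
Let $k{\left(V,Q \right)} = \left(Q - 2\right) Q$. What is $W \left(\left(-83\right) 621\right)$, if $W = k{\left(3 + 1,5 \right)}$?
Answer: $-773145$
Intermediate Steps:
$k{\left(V,Q \right)} = Q \left(-2 + Q\right)$ ($k{\left(V,Q \right)} = \left(-2 + Q\right) Q = Q \left(-2 + Q\right)$)
$W = 15$ ($W = 5 \left(-2 + 5\right) = 5 \cdot 3 = 15$)
$W \left(\left(-83\right) 621\right) = 15 \left(\left(-83\right) 621\right) = 15 \left(-51543\right) = -773145$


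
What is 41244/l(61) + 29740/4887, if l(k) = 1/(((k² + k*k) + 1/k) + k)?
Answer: 92250527058892/298107 ≈ 3.0945e+8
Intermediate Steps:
l(k) = 1/(k + 1/k + 2*k²) (l(k) = 1/(((k² + k²) + 1/k) + k) = 1/((2*k² + 1/k) + k) = 1/((1/k + 2*k²) + k) = 1/(k + 1/k + 2*k²))
41244/l(61) + 29740/4887 = 41244/((61/(1 + 61² + 2*61³))) + 29740/4887 = 41244/((61/(1 + 3721 + 2*226981))) + 29740*(1/4887) = 41244/((61/(1 + 3721 + 453962))) + 29740/4887 = 41244/((61/457684)) + 29740/4887 = 41244/((61*(1/457684))) + 29740/4887 = 41244/(61/457684) + 29740/4887 = 41244*(457684/61) + 29740/4887 = 18876718896/61 + 29740/4887 = 92250527058892/298107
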